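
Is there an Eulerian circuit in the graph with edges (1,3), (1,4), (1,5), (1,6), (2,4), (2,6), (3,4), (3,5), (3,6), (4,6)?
Yes (the graph is connected and all 6 vertices have even degree)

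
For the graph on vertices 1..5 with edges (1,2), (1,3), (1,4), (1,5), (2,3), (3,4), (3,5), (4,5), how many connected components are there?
1 (components: {1, 2, 3, 4, 5})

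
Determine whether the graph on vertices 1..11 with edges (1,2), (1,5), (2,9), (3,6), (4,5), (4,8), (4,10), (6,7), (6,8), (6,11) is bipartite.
Yes. Partition: {1, 4, 6, 9}, {2, 3, 5, 7, 8, 10, 11}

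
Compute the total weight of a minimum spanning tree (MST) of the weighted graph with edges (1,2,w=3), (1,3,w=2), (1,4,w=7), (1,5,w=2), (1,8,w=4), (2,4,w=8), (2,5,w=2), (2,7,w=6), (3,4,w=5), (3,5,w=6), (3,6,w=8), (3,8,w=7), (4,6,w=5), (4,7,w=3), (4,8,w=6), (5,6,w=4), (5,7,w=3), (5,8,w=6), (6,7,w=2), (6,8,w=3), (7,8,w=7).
17 (MST edges: (1,3,w=2), (1,5,w=2), (2,5,w=2), (4,7,w=3), (5,7,w=3), (6,7,w=2), (6,8,w=3); sum of weights 2 + 2 + 2 + 3 + 3 + 2 + 3 = 17)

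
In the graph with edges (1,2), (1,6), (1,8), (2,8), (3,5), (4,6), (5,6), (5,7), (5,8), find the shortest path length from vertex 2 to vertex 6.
2 (path: 2 -> 1 -> 6, 2 edges)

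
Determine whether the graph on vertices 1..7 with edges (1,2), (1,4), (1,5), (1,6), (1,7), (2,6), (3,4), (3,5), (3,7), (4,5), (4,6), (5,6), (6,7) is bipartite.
No (odd cycle of length 3: 4 -> 1 -> 5 -> 4)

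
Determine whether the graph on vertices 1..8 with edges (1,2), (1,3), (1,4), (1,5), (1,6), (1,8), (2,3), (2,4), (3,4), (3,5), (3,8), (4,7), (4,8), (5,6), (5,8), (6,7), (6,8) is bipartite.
No (odd cycle of length 3: 8 -> 1 -> 4 -> 8)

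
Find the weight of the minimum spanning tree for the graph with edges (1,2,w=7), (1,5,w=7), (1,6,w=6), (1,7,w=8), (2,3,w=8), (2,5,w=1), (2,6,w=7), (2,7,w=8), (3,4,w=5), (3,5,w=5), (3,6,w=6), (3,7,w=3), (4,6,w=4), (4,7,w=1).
20 (MST edges: (1,6,w=6), (2,5,w=1), (3,5,w=5), (3,7,w=3), (4,6,w=4), (4,7,w=1); sum of weights 6 + 1 + 5 + 3 + 4 + 1 = 20)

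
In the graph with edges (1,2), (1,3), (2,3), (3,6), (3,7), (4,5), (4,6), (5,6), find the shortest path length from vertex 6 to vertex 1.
2 (path: 6 -> 3 -> 1, 2 edges)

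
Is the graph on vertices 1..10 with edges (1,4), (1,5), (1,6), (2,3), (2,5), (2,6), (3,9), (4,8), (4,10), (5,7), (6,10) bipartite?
Yes. Partition: {1, 2, 7, 8, 9, 10}, {3, 4, 5, 6}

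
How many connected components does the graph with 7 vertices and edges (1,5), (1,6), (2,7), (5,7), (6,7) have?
3 (components: {1, 2, 5, 6, 7}, {3}, {4})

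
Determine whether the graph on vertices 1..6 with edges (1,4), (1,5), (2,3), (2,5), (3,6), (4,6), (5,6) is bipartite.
Yes. Partition: {1, 2, 6}, {3, 4, 5}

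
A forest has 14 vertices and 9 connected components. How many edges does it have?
5 (Each of the 9 component trees on V_i vertices has V_i - 1 edges; summing gives V - C = 14 - 9 = 5)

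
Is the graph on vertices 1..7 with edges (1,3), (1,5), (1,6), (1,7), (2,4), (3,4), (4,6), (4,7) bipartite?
Yes. Partition: {1, 4}, {2, 3, 5, 6, 7}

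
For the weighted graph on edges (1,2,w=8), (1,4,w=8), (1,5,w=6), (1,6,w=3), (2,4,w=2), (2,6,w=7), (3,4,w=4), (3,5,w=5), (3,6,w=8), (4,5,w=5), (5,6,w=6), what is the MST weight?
20 (MST edges: (1,5,w=6), (1,6,w=3), (2,4,w=2), (3,4,w=4), (3,5,w=5); sum of weights 6 + 3 + 2 + 4 + 5 = 20)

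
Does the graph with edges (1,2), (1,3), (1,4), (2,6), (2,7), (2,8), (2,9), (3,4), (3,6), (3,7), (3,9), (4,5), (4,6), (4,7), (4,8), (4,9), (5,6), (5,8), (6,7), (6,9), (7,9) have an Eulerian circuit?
No (8 vertices have odd degree: {1, 2, 3, 4, 5, 7, 8, 9}; Eulerian circuit requires 0)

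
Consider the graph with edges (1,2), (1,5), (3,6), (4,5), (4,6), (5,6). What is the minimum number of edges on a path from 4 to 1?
2 (path: 4 -> 5 -> 1, 2 edges)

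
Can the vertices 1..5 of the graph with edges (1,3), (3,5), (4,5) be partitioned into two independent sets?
Yes. Partition: {1, 2, 5}, {3, 4}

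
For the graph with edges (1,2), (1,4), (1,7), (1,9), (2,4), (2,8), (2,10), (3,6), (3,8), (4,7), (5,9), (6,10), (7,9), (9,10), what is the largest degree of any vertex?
4 (attained at vertices 1, 2, 9)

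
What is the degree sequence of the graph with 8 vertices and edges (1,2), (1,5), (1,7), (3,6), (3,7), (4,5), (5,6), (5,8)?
[4, 3, 2, 2, 2, 1, 1, 1] (degrees: deg(1)=3, deg(2)=1, deg(3)=2, deg(4)=1, deg(5)=4, deg(6)=2, deg(7)=2, deg(8)=1)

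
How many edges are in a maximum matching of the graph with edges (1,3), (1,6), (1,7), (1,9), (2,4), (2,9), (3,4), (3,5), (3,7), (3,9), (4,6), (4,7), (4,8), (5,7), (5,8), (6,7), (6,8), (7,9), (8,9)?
4 (matching: (2,4), (3,5), (6,7), (8,9); upper bound floor(n/2) = floor(9/2) = 4)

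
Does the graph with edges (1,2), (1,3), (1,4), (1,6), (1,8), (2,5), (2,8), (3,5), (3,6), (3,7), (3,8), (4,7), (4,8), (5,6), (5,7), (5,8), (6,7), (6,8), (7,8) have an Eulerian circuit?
No (8 vertices have odd degree: {1, 2, 3, 4, 5, 6, 7, 8}; Eulerian circuit requires 0)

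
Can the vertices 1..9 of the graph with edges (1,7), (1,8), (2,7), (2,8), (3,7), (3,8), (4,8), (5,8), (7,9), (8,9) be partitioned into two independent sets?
Yes. Partition: {1, 2, 3, 4, 5, 6, 9}, {7, 8}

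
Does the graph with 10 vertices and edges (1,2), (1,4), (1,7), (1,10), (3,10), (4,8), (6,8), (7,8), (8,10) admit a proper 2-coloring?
Yes. Partition: {1, 3, 5, 8, 9}, {2, 4, 6, 7, 10}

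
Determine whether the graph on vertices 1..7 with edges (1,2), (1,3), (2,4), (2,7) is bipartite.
Yes. Partition: {1, 4, 5, 6, 7}, {2, 3}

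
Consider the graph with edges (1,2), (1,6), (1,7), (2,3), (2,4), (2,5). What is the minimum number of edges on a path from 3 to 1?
2 (path: 3 -> 2 -> 1, 2 edges)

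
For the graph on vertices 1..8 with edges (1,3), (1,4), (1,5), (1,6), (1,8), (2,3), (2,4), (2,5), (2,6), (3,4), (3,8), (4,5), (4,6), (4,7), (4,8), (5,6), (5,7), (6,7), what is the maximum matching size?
4 (matching: (1,3), (2,6), (4,8), (5,7); upper bound floor(n/2) = floor(8/2) = 4)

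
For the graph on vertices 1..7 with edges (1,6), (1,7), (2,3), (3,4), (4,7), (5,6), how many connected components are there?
1 (components: {1, 2, 3, 4, 5, 6, 7})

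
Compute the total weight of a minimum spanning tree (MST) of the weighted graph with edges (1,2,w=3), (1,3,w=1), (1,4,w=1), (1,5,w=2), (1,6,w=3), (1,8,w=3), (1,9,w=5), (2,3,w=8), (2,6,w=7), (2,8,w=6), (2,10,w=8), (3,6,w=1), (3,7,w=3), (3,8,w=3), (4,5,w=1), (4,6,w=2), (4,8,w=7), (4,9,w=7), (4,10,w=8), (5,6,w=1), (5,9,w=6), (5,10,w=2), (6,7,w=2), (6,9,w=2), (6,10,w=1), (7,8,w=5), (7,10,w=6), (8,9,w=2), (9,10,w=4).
14 (MST edges: (1,2,w=3), (1,3,w=1), (1,4,w=1), (3,6,w=1), (4,5,w=1), (6,7,w=2), (6,9,w=2), (6,10,w=1), (8,9,w=2); sum of weights 3 + 1 + 1 + 1 + 1 + 2 + 2 + 1 + 2 = 14)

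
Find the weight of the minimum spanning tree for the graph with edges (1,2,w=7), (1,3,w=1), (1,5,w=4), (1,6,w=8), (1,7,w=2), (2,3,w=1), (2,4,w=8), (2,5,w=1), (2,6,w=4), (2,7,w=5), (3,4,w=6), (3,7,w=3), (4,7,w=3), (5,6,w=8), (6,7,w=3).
11 (MST edges: (1,3,w=1), (1,7,w=2), (2,3,w=1), (2,5,w=1), (4,7,w=3), (6,7,w=3); sum of weights 1 + 2 + 1 + 1 + 3 + 3 = 11)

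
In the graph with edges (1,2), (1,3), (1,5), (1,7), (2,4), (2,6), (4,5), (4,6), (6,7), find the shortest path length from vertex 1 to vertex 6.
2 (path: 1 -> 7 -> 6, 2 edges)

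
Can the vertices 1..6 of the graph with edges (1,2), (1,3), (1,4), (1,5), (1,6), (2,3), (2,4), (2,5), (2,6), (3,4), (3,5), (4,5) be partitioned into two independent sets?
No (odd cycle of length 3: 2 -> 1 -> 6 -> 2)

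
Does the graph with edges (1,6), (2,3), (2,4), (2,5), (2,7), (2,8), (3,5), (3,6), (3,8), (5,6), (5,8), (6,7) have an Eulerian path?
No (4 vertices have odd degree: {1, 2, 4, 8}; Eulerian path requires 0 or 2)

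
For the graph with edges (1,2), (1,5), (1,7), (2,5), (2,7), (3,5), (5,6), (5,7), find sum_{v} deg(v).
16 (handshake: sum of degrees = 2|E| = 2 x 8 = 16)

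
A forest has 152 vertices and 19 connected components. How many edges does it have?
133 (Each of the 19 component trees on V_i vertices has V_i - 1 edges; summing gives V - C = 152 - 19 = 133)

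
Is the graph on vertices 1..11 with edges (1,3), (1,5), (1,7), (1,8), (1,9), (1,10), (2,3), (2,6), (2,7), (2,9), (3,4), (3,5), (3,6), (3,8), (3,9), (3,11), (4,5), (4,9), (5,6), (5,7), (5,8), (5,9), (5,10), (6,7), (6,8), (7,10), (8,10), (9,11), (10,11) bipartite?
No (odd cycle of length 3: 9 -> 1 -> 5 -> 9)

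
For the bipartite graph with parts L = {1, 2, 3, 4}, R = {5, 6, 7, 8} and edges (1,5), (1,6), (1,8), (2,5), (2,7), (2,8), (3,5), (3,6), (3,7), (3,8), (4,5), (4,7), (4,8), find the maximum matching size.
4 (matching: (1,8), (2,7), (3,6), (4,5); upper bound min(|L|,|R|) = min(4,4) = 4)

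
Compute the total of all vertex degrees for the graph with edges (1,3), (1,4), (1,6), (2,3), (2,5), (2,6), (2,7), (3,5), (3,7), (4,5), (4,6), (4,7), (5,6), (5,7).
28 (handshake: sum of degrees = 2|E| = 2 x 14 = 28)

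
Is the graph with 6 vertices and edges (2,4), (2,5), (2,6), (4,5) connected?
No, it has 3 components: {1}, {2, 4, 5, 6}, {3}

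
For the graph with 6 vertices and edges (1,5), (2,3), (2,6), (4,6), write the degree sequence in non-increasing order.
[2, 2, 1, 1, 1, 1] (degrees: deg(1)=1, deg(2)=2, deg(3)=1, deg(4)=1, deg(5)=1, deg(6)=2)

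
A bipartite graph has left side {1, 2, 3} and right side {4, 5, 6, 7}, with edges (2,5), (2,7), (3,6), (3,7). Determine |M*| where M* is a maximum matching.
2 (matching: (2,7), (3,6); upper bound min(|L|,|R|) = min(3,4) = 3)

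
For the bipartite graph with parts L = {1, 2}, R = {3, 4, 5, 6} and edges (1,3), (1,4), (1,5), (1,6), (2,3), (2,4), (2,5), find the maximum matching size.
2 (matching: (1,6), (2,5); upper bound min(|L|,|R|) = min(2,4) = 2)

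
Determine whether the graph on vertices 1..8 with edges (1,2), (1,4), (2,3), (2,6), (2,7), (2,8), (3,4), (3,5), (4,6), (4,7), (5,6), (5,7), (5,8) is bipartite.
Yes. Partition: {1, 3, 6, 7, 8}, {2, 4, 5}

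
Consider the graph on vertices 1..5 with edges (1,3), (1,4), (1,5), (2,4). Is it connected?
Yes (BFS from 1 visits [1, 3, 4, 5, 2] — all 5 vertices reached)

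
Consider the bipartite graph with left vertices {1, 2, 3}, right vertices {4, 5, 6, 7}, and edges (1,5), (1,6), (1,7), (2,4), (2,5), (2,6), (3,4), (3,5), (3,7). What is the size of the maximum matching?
3 (matching: (1,7), (2,6), (3,5); upper bound min(|L|,|R|) = min(3,4) = 3)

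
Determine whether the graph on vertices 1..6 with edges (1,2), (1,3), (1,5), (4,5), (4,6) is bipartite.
Yes. Partition: {1, 4}, {2, 3, 5, 6}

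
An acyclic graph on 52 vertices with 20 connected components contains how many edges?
32 (Each of the 20 component trees on V_i vertices has V_i - 1 edges; summing gives V - C = 52 - 20 = 32)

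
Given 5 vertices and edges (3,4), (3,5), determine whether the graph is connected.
No, it has 3 components: {1}, {2}, {3, 4, 5}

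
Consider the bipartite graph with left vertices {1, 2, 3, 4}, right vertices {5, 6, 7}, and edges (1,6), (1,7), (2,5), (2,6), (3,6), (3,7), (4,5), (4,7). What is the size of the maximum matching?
3 (matching: (1,7), (2,6), (4,5); upper bound min(|L|,|R|) = min(4,3) = 3)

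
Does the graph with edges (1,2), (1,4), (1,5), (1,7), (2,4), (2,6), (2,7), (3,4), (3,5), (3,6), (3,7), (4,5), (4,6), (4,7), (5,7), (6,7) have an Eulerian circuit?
Yes (the graph is connected and all 7 vertices have even degree)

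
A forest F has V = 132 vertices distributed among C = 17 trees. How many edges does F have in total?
115 (Each of the 17 component trees on V_i vertices has V_i - 1 edges; summing gives V - C = 132 - 17 = 115)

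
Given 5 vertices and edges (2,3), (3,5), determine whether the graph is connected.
No, it has 3 components: {1}, {2, 3, 5}, {4}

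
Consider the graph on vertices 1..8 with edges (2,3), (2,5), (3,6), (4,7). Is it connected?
No, it has 4 components: {1}, {2, 3, 5, 6}, {4, 7}, {8}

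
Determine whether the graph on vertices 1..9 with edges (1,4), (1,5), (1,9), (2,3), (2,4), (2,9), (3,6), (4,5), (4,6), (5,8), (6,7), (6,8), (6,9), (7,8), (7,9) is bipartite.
No (odd cycle of length 3: 5 -> 1 -> 4 -> 5)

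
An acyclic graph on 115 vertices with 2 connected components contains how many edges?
113 (Each of the 2 component trees on V_i vertices has V_i - 1 edges; summing gives V - C = 115 - 2 = 113)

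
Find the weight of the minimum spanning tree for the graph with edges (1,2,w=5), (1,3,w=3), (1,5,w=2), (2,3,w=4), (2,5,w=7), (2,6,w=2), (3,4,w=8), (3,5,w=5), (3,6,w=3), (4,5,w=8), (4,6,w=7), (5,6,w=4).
17 (MST edges: (1,3,w=3), (1,5,w=2), (2,6,w=2), (3,6,w=3), (4,6,w=7); sum of weights 3 + 2 + 2 + 3 + 7 = 17)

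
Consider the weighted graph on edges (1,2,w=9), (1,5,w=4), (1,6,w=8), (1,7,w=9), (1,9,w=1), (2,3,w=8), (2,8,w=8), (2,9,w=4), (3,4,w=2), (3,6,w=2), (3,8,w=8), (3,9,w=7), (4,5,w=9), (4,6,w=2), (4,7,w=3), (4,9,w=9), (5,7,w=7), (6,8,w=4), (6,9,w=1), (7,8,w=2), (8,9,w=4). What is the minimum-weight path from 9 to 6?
1 (path: 9 -> 6; weights 1 = 1)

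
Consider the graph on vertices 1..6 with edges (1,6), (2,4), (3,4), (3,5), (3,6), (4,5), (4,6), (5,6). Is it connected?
Yes (BFS from 1 visits [1, 6, 3, 4, 5, 2] — all 6 vertices reached)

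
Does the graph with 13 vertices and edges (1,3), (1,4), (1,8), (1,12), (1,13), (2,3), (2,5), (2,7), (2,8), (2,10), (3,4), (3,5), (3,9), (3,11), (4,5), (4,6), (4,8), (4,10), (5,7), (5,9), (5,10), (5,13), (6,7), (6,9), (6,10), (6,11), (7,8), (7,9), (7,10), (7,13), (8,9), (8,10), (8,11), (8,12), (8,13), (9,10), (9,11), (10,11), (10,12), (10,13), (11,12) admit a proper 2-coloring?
No (odd cycle of length 3: 3 -> 1 -> 4 -> 3)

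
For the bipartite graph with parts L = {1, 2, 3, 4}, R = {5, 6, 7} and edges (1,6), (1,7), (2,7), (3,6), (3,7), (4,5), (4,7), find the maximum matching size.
3 (matching: (1,7), (3,6), (4,5); upper bound min(|L|,|R|) = min(4,3) = 3)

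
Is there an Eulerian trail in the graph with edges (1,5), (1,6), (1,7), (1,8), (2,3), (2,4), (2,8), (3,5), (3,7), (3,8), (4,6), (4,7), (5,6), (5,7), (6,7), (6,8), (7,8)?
No (4 vertices have odd degree: {2, 4, 6, 8}; Eulerian path requires 0 or 2)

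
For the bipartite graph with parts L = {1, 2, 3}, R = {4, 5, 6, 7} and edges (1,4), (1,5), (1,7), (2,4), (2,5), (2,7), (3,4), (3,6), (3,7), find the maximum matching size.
3 (matching: (1,7), (2,5), (3,6); upper bound min(|L|,|R|) = min(3,4) = 3)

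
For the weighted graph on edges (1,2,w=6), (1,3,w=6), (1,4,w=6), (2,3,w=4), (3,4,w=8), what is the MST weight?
16 (MST edges: (1,2,w=6), (1,4,w=6), (2,3,w=4); sum of weights 6 + 6 + 4 = 16)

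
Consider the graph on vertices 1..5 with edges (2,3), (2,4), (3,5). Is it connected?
No, it has 2 components: {1}, {2, 3, 4, 5}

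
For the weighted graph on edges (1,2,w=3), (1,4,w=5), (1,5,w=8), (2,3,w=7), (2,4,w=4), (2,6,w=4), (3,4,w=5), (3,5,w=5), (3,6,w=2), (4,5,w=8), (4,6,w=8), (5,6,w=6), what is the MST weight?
18 (MST edges: (1,2,w=3), (2,4,w=4), (2,6,w=4), (3,5,w=5), (3,6,w=2); sum of weights 3 + 4 + 4 + 5 + 2 = 18)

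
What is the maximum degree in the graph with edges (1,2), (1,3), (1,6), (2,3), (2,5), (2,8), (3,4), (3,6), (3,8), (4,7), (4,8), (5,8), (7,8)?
5 (attained at vertices 3, 8)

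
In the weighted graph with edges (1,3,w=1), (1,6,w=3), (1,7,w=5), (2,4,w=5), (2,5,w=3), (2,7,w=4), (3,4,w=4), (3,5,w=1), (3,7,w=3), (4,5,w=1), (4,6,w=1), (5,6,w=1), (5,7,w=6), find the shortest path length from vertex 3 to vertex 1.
1 (path: 3 -> 1; weights 1 = 1)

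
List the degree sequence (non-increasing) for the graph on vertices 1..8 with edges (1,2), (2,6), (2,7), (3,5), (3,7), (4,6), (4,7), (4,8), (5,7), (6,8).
[4, 3, 3, 3, 2, 2, 2, 1] (degrees: deg(1)=1, deg(2)=3, deg(3)=2, deg(4)=3, deg(5)=2, deg(6)=3, deg(7)=4, deg(8)=2)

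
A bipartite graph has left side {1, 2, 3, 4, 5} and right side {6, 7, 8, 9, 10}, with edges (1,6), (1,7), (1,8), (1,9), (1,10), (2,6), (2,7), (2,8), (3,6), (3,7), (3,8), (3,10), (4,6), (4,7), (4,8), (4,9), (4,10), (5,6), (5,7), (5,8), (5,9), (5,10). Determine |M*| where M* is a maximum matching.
5 (matching: (1,10), (2,8), (3,7), (4,9), (5,6); upper bound min(|L|,|R|) = min(5,5) = 5)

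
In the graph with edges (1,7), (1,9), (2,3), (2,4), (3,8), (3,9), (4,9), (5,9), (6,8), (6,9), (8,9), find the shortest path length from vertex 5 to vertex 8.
2 (path: 5 -> 9 -> 8, 2 edges)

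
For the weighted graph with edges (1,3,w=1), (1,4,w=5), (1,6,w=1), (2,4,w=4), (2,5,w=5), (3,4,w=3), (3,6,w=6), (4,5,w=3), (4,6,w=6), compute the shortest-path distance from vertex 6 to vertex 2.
9 (path: 6 -> 1 -> 3 -> 4 -> 2; weights 1 + 1 + 3 + 4 = 9)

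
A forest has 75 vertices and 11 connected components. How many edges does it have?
64 (Each of the 11 component trees on V_i vertices has V_i - 1 edges; summing gives V - C = 75 - 11 = 64)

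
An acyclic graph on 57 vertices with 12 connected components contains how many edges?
45 (Each of the 12 component trees on V_i vertices has V_i - 1 edges; summing gives V - C = 57 - 12 = 45)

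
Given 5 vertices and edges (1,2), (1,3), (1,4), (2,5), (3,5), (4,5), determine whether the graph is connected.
Yes (BFS from 1 visits [1, 2, 3, 4, 5] — all 5 vertices reached)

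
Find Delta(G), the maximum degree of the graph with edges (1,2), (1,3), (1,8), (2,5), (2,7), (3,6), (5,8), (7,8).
3 (attained at vertices 1, 2, 8)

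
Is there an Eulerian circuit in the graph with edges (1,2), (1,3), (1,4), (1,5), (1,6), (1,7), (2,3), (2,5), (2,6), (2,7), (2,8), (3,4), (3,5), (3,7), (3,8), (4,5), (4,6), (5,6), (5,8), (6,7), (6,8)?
Yes (the graph is connected and all 8 vertices have even degree)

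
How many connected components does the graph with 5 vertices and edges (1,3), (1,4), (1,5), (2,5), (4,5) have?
1 (components: {1, 2, 3, 4, 5})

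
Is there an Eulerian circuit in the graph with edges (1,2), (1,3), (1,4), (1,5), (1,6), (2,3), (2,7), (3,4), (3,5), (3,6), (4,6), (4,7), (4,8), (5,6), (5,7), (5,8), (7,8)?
No (6 vertices have odd degree: {1, 2, 3, 4, 5, 8}; Eulerian circuit requires 0)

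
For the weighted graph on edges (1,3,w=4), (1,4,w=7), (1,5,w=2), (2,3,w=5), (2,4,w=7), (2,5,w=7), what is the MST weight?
18 (MST edges: (1,3,w=4), (1,4,w=7), (1,5,w=2), (2,3,w=5); sum of weights 4 + 7 + 2 + 5 = 18)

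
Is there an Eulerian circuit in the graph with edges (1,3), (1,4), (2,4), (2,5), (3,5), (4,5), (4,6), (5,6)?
Yes (the graph is connected and all 6 vertices have even degree)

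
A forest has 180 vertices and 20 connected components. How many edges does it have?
160 (Each of the 20 component trees on V_i vertices has V_i - 1 edges; summing gives V - C = 180 - 20 = 160)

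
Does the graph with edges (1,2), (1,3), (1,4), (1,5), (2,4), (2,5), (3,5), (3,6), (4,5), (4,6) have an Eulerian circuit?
No (2 vertices have odd degree: {2, 3}; Eulerian circuit requires 0)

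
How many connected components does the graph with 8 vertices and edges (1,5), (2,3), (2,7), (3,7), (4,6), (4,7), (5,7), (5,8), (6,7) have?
1 (components: {1, 2, 3, 4, 5, 6, 7, 8})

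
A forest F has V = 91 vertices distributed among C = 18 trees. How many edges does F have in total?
73 (Each of the 18 component trees on V_i vertices has V_i - 1 edges; summing gives V - C = 91 - 18 = 73)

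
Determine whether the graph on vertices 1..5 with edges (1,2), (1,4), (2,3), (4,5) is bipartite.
Yes. Partition: {1, 3, 5}, {2, 4}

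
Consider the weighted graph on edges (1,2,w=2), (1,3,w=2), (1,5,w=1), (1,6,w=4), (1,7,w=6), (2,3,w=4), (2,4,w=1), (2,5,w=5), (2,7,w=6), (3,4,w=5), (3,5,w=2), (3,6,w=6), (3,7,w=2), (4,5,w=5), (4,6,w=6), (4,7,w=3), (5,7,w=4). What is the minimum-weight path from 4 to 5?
4 (path: 4 -> 2 -> 1 -> 5; weights 1 + 2 + 1 = 4)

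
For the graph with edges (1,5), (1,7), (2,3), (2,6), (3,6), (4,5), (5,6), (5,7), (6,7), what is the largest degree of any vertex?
4 (attained at vertices 5, 6)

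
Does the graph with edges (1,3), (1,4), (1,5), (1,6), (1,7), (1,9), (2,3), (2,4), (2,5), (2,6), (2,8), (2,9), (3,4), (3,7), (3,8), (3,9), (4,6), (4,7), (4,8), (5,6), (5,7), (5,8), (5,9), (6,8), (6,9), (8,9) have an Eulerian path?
Yes — and in fact it has an Eulerian circuit (the graph is connected and all 9 vertices have even degree)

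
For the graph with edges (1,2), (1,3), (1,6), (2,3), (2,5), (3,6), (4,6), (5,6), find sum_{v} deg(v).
16 (handshake: sum of degrees = 2|E| = 2 x 8 = 16)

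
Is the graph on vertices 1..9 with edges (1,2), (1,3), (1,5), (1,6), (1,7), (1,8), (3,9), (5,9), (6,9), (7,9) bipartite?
Yes. Partition: {1, 4, 9}, {2, 3, 5, 6, 7, 8}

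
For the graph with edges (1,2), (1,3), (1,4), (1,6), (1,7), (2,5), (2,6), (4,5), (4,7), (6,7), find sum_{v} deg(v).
20 (handshake: sum of degrees = 2|E| = 2 x 10 = 20)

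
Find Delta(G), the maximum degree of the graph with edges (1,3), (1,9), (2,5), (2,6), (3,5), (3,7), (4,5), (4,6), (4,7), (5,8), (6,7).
4 (attained at vertex 5)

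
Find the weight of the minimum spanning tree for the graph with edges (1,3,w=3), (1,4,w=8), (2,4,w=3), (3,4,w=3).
9 (MST edges: (1,3,w=3), (2,4,w=3), (3,4,w=3); sum of weights 3 + 3 + 3 = 9)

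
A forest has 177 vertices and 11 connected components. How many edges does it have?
166 (Each of the 11 component trees on V_i vertices has V_i - 1 edges; summing gives V - C = 177 - 11 = 166)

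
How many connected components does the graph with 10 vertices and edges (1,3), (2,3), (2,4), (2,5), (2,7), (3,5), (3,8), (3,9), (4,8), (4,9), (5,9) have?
3 (components: {1, 2, 3, 4, 5, 7, 8, 9}, {6}, {10})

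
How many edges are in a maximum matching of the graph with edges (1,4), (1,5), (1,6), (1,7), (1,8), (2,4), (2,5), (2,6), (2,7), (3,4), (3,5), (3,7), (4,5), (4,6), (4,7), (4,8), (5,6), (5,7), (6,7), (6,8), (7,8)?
4 (matching: (1,6), (2,5), (3,7), (4,8); upper bound floor(n/2) = floor(8/2) = 4)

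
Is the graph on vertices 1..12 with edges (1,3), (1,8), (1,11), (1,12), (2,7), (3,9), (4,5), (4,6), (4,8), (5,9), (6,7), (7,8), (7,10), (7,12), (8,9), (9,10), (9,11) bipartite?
Yes. Partition: {1, 4, 7, 9}, {2, 3, 5, 6, 8, 10, 11, 12}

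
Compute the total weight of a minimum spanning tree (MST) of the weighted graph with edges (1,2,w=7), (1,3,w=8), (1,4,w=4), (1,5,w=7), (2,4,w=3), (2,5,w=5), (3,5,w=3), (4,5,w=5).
15 (MST edges: (1,4,w=4), (2,4,w=3), (2,5,w=5), (3,5,w=3); sum of weights 4 + 3 + 5 + 3 = 15)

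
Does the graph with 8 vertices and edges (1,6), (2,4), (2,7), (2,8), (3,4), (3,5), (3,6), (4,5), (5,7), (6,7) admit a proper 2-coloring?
No (odd cycle of length 5: 5 -> 7 -> 6 -> 3 -> 4 -> 5)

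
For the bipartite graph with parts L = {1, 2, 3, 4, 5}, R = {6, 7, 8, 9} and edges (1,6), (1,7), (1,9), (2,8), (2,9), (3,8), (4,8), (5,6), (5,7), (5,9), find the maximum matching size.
4 (matching: (1,6), (2,9), (3,8), (5,7); upper bound min(|L|,|R|) = min(5,4) = 4)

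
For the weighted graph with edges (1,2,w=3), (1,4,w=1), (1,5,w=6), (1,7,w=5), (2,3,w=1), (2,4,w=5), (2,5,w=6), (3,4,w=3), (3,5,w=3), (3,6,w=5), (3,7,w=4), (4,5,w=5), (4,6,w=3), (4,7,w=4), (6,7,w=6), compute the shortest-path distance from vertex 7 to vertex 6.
6 (path: 7 -> 6; weights 6 = 6)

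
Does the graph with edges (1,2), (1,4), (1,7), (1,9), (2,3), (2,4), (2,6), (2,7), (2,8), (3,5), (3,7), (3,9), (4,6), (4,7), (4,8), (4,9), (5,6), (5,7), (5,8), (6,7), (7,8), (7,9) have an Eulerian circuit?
Yes (the graph is connected and all 9 vertices have even degree)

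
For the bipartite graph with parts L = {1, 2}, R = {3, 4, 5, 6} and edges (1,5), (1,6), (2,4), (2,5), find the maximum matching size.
2 (matching: (1,6), (2,5); upper bound min(|L|,|R|) = min(2,4) = 2)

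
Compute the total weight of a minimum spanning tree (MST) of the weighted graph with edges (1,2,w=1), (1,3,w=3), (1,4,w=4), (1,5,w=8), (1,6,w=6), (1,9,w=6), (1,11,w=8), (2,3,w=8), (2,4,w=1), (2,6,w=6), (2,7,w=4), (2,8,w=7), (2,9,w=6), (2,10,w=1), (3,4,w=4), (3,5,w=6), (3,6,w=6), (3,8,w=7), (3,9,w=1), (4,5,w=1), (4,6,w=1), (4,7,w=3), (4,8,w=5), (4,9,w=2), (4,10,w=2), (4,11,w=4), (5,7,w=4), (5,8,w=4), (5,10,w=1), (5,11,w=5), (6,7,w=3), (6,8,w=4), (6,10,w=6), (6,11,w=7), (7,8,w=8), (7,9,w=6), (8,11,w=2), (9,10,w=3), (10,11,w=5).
17 (MST edges: (1,2,w=1), (2,4,w=1), (2,10,w=1), (3,9,w=1), (4,5,w=1), (4,6,w=1), (4,7,w=3), (4,9,w=2), (4,11,w=4), (8,11,w=2); sum of weights 1 + 1 + 1 + 1 + 1 + 1 + 3 + 2 + 4 + 2 = 17)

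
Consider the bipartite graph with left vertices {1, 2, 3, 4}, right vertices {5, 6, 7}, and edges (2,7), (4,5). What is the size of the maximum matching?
2 (matching: (2,7), (4,5); upper bound min(|L|,|R|) = min(4,3) = 3)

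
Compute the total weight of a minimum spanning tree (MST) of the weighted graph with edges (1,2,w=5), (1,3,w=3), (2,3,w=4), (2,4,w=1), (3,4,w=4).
8 (MST edges: (1,3,w=3), (2,3,w=4), (2,4,w=1); sum of weights 3 + 4 + 1 = 8)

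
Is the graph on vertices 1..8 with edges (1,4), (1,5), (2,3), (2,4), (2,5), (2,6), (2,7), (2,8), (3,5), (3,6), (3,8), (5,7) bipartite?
No (odd cycle of length 3: 3 -> 5 -> 2 -> 3)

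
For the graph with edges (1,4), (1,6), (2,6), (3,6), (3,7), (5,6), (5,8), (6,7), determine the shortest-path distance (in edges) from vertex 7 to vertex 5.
2 (path: 7 -> 6 -> 5, 2 edges)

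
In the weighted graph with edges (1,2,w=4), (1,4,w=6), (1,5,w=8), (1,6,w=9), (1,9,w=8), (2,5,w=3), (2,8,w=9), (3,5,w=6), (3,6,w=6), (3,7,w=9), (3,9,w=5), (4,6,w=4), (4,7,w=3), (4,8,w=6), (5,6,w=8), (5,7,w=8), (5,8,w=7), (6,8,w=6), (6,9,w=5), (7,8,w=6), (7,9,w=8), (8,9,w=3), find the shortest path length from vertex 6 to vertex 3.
6 (path: 6 -> 3; weights 6 = 6)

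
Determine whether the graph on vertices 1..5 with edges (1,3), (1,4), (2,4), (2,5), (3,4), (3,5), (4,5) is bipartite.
No (odd cycle of length 3: 4 -> 1 -> 3 -> 4)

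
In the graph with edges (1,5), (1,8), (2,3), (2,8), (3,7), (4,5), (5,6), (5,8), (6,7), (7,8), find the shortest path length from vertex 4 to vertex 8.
2 (path: 4 -> 5 -> 8, 2 edges)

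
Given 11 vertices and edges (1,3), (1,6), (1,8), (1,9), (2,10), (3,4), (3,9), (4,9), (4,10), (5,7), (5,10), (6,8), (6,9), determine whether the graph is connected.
No, it has 2 components: {1, 2, 3, 4, 5, 6, 7, 8, 9, 10}, {11}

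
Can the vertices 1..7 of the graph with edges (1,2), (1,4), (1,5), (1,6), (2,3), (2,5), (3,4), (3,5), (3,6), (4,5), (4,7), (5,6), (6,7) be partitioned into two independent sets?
No (odd cycle of length 3: 4 -> 1 -> 5 -> 4)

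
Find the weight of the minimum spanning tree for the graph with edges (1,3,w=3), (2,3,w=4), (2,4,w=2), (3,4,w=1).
6 (MST edges: (1,3,w=3), (2,4,w=2), (3,4,w=1); sum of weights 3 + 2 + 1 = 6)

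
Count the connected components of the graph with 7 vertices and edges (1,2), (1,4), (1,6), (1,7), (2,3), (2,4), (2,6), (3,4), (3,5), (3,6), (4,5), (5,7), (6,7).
1 (components: {1, 2, 3, 4, 5, 6, 7})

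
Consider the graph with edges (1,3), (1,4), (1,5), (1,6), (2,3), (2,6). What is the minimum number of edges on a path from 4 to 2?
3 (path: 4 -> 1 -> 3 -> 2, 3 edges)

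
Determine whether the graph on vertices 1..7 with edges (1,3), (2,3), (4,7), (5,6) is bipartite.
Yes. Partition: {1, 2, 4, 5}, {3, 6, 7}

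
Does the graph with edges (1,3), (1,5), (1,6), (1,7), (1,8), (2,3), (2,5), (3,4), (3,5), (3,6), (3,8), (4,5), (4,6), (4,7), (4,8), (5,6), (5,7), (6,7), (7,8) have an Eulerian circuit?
No (4 vertices have odd degree: {1, 4, 6, 7}; Eulerian circuit requires 0)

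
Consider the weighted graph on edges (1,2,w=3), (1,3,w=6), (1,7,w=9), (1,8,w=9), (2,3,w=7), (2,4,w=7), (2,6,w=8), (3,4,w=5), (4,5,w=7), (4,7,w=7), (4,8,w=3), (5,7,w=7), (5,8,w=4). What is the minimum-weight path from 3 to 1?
6 (path: 3 -> 1; weights 6 = 6)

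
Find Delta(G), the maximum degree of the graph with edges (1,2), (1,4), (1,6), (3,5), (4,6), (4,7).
3 (attained at vertices 1, 4)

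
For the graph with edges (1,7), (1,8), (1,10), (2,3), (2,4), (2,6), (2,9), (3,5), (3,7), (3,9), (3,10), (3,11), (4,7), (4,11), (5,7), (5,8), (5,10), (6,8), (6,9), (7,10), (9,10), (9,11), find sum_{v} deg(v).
44 (handshake: sum of degrees = 2|E| = 2 x 22 = 44)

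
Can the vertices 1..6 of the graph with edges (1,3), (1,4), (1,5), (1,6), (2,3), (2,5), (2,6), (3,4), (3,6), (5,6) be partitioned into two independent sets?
No (odd cycle of length 3: 3 -> 1 -> 6 -> 3)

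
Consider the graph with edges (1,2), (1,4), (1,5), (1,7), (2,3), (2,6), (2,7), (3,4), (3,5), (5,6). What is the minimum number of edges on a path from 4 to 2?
2 (path: 4 -> 1 -> 2, 2 edges)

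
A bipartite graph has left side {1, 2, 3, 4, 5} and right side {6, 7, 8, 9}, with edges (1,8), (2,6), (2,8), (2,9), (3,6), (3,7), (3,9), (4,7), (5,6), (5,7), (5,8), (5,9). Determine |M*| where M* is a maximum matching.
4 (matching: (1,8), (2,9), (3,7), (5,6); upper bound min(|L|,|R|) = min(5,4) = 4)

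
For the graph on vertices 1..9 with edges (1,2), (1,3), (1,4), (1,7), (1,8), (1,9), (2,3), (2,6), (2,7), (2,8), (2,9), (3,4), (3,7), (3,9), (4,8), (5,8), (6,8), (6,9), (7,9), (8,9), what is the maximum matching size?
4 (matching: (1,7), (2,6), (3,9), (5,8); upper bound floor(n/2) = floor(9/2) = 4)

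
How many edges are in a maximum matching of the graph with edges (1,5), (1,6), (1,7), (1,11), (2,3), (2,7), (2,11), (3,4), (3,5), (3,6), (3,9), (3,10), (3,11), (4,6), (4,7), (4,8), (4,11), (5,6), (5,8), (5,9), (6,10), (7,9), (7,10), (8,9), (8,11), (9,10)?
5 (matching: (1,7), (2,11), (4,6), (5,8), (9,10); upper bound floor(n/2) = floor(11/2) = 5)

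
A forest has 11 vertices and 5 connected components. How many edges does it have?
6 (Each of the 5 component trees on V_i vertices has V_i - 1 edges; summing gives V - C = 11 - 5 = 6)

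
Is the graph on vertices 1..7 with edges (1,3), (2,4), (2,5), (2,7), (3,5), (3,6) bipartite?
Yes. Partition: {1, 4, 5, 6, 7}, {2, 3}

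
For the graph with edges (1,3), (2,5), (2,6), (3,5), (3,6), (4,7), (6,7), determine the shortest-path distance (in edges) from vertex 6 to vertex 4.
2 (path: 6 -> 7 -> 4, 2 edges)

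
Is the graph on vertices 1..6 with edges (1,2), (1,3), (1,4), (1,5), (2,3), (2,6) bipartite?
No (odd cycle of length 3: 2 -> 1 -> 3 -> 2)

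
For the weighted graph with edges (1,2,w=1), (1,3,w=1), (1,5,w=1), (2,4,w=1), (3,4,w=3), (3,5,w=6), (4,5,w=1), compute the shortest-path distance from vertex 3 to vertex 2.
2 (path: 3 -> 1 -> 2; weights 1 + 1 = 2)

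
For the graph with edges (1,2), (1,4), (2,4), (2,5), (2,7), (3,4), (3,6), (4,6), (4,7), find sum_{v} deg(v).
18 (handshake: sum of degrees = 2|E| = 2 x 9 = 18)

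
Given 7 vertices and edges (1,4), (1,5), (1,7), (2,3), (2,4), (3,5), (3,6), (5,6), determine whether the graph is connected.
Yes (BFS from 1 visits [1, 4, 5, 7, 2, 3, 6] — all 7 vertices reached)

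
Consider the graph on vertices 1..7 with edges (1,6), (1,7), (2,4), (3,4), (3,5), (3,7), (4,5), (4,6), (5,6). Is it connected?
Yes (BFS from 1 visits [1, 6, 7, 4, 5, 3, 2] — all 7 vertices reached)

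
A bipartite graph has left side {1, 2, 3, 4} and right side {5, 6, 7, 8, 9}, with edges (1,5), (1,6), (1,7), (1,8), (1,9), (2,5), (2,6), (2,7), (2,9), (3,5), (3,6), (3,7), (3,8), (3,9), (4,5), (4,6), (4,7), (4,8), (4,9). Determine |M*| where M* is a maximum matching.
4 (matching: (1,9), (2,7), (3,8), (4,6); upper bound min(|L|,|R|) = min(4,5) = 4)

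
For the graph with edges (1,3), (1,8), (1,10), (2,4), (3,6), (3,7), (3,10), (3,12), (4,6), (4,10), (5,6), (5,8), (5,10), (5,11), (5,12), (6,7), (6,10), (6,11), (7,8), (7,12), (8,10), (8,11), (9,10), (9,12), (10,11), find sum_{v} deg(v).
50 (handshake: sum of degrees = 2|E| = 2 x 25 = 50)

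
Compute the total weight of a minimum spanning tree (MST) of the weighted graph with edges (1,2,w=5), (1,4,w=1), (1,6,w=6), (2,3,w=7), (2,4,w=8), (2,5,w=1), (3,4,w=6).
19 (MST edges: (1,2,w=5), (1,4,w=1), (1,6,w=6), (2,5,w=1), (3,4,w=6); sum of weights 5 + 1 + 6 + 1 + 6 = 19)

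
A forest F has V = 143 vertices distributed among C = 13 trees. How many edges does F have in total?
130 (Each of the 13 component trees on V_i vertices has V_i - 1 edges; summing gives V - C = 143 - 13 = 130)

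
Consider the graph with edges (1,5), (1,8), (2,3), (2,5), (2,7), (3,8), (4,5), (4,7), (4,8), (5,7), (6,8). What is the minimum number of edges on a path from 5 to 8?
2 (path: 5 -> 1 -> 8, 2 edges)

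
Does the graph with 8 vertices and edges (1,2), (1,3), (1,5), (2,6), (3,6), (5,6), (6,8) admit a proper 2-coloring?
Yes. Partition: {1, 4, 6, 7}, {2, 3, 5, 8}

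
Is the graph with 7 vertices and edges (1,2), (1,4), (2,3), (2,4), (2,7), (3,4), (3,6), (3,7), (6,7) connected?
No, it has 2 components: {1, 2, 3, 4, 6, 7}, {5}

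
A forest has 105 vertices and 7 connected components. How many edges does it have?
98 (Each of the 7 component trees on V_i vertices has V_i - 1 edges; summing gives V - C = 105 - 7 = 98)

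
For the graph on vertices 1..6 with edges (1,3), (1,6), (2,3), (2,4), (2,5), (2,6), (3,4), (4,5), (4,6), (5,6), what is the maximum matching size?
3 (matching: (1,3), (2,5), (4,6); upper bound floor(n/2) = floor(6/2) = 3)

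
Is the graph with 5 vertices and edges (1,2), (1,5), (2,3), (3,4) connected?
Yes (BFS from 1 visits [1, 2, 5, 3, 4] — all 5 vertices reached)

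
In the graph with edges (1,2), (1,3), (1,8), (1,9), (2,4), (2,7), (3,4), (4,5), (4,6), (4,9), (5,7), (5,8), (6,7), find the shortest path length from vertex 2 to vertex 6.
2 (path: 2 -> 4 -> 6, 2 edges)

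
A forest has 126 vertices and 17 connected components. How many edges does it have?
109 (Each of the 17 component trees on V_i vertices has V_i - 1 edges; summing gives V - C = 126 - 17 = 109)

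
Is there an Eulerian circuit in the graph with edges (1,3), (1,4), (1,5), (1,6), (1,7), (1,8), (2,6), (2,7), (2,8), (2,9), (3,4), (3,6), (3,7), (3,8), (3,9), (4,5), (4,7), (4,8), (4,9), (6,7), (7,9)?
Yes (the graph is connected and all 9 vertices have even degree)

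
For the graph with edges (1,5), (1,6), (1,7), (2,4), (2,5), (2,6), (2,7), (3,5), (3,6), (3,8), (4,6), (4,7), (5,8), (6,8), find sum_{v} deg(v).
28 (handshake: sum of degrees = 2|E| = 2 x 14 = 28)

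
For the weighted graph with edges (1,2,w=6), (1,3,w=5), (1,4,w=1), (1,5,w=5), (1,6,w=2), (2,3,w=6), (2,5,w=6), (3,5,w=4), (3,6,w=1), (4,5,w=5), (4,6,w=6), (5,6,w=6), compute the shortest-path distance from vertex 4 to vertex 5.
5 (path: 4 -> 5; weights 5 = 5)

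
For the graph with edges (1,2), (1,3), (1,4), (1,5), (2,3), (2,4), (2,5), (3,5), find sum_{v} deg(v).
16 (handshake: sum of degrees = 2|E| = 2 x 8 = 16)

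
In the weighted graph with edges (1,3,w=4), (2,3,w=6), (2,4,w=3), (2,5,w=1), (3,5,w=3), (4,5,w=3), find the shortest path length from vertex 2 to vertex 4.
3 (path: 2 -> 4; weights 3 = 3)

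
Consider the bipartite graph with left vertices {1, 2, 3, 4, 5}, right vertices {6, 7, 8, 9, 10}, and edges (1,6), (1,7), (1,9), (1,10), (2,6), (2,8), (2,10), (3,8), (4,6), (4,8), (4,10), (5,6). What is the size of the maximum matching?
4 (matching: (1,9), (2,10), (3,8), (4,6); upper bound min(|L|,|R|) = min(5,5) = 5)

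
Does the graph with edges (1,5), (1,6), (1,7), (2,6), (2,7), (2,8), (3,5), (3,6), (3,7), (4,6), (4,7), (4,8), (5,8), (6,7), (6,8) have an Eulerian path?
No (6 vertices have odd degree: {1, 2, 3, 4, 5, 7}; Eulerian path requires 0 or 2)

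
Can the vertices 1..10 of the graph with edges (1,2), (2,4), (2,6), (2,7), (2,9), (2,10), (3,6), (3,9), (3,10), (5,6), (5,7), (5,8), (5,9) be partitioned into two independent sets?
Yes. Partition: {1, 4, 6, 7, 8, 9, 10}, {2, 3, 5}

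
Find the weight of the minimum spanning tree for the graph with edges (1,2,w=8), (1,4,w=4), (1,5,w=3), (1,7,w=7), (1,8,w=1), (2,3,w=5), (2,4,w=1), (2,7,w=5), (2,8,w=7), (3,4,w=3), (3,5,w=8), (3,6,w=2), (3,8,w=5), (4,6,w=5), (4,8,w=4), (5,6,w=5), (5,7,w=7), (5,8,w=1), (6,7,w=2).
14 (MST edges: (1,4,w=4), (1,8,w=1), (2,4,w=1), (3,4,w=3), (3,6,w=2), (5,8,w=1), (6,7,w=2); sum of weights 4 + 1 + 1 + 3 + 2 + 1 + 2 = 14)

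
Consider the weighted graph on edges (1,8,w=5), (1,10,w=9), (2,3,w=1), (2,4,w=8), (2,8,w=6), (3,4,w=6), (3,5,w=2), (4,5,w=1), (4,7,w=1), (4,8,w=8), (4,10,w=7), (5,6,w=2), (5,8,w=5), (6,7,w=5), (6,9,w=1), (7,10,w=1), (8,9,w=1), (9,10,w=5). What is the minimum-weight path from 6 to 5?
2 (path: 6 -> 5; weights 2 = 2)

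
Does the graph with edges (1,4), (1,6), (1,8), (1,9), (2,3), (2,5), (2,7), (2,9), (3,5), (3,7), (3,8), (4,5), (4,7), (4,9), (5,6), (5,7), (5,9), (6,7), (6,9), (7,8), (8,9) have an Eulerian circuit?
Yes (the graph is connected and all 9 vertices have even degree)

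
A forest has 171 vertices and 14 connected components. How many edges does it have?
157 (Each of the 14 component trees on V_i vertices has V_i - 1 edges; summing gives V - C = 171 - 14 = 157)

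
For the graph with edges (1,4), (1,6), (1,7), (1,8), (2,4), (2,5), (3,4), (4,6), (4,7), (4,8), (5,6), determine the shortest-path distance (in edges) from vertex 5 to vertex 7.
3 (path: 5 -> 2 -> 4 -> 7, 3 edges)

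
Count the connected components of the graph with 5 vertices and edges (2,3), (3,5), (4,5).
2 (components: {1}, {2, 3, 4, 5})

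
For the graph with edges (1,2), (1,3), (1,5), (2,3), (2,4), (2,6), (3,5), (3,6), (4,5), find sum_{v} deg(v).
18 (handshake: sum of degrees = 2|E| = 2 x 9 = 18)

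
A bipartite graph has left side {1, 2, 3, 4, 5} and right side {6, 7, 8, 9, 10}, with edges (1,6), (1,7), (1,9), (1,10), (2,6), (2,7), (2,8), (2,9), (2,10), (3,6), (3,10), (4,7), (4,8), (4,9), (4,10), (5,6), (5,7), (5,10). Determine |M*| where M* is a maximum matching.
5 (matching: (1,10), (2,9), (3,6), (4,8), (5,7); upper bound min(|L|,|R|) = min(5,5) = 5)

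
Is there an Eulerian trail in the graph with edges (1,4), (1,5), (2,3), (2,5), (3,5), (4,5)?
Yes — and in fact it has an Eulerian circuit (the graph is connected and all 5 vertices have even degree)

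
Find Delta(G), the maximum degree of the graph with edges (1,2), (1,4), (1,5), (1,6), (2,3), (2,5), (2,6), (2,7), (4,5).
5 (attained at vertex 2)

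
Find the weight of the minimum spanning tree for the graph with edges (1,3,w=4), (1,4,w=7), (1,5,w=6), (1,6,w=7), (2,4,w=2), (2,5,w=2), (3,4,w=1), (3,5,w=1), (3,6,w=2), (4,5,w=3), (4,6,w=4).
10 (MST edges: (1,3,w=4), (2,4,w=2), (3,4,w=1), (3,5,w=1), (3,6,w=2); sum of weights 4 + 2 + 1 + 1 + 2 = 10)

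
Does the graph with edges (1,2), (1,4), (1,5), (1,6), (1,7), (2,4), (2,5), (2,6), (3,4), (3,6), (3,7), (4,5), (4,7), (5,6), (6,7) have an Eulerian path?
No (4 vertices have odd degree: {1, 3, 4, 6}; Eulerian path requires 0 or 2)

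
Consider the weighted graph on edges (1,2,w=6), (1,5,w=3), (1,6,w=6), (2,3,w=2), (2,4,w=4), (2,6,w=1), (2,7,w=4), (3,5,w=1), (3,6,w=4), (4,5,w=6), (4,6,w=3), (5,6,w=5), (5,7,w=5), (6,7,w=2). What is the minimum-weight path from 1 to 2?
6 (path: 1 -> 2; weights 6 = 6)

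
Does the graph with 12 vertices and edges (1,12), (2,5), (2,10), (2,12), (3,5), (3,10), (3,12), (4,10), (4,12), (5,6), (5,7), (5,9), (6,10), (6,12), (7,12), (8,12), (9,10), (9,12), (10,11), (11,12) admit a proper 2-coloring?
Yes. Partition: {1, 2, 3, 4, 6, 7, 8, 9, 11}, {5, 10, 12}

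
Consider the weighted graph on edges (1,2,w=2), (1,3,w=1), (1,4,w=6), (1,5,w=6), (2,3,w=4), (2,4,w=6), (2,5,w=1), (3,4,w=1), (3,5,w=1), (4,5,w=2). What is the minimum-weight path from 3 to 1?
1 (path: 3 -> 1; weights 1 = 1)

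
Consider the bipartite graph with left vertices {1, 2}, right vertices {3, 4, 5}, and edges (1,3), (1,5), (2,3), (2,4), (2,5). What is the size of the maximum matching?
2 (matching: (1,5), (2,4); upper bound min(|L|,|R|) = min(2,3) = 2)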